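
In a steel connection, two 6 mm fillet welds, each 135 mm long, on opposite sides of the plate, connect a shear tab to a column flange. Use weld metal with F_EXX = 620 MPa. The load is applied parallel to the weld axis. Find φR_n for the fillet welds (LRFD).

Effective throat t_e = 0.707 × 6 = 4.242 mm.
Total length L = 270 mm; A_we = 4.242 × 270 = 1145 mm².
F_nw = 0.6 F_EXX = 0.6 × 620 = 372 MPa.
φR_n = 0.75 × 372 × 1145 × 10⁻³ = 319.5 kN.

φR_n ≈ 320 kN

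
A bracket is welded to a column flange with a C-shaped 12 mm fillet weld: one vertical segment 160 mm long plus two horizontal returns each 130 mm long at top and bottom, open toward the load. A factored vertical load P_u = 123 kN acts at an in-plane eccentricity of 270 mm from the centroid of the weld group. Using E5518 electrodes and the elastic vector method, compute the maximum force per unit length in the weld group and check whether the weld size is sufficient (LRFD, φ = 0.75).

f_max ≈ 1660 N/mm; adequate

E55XX → F_EXX = 550 MPa.
Total weld length L_w = 420 mm. Treat welds as unit-width lines.
Centroid: x̄ = 2×130×65 / 420 = 40.24 mm from the vertical weld.
Polar moment about centroid: J = I_x + I_y = [160³/12 + 2×130×80²] + [160×40.24² + 2(130³/12 + 130×24.76²)] = 2790000 mm³.
Direct shear f_v = P/L_w = 123×10³ / 420 = 292.9 N/mm (vertical).
Torsion M = P·e = 123×10³ × 270 = 33210000 N·mm.
Critical point at (x, y) = (89.76, 80) from centroid. f_tx = M·y/J = 952.3 N/mm; f_ty = M·x/J = 1068 N/mm.
Resultant f_max = √[f_tx² + (f_v + f_ty)²] = √[952.3² + (292.9 + 1068)²] = 1661 N/mm.
Capacity per unit length: φr_n = 0.75 × 0.6 × 550 × (0.707 × 12) = 2100 N/mm.
1661 ≤ 2100 → adequate.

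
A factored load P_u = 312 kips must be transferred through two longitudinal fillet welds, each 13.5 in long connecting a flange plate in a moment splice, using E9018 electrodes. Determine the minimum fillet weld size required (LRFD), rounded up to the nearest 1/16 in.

E90XX → F_EXX = 90 ksi.
Total weld length L = 27 in.
Required throat t_e = P_u / (φ × 0.6 F_EXX × L) = 312 / (0.75 × 0.6 × 90 × 27) = 0.2853 in.
Required leg w = t_e / 0.707 = 0.4036 in → use 7/16 in.

w = 7/16 in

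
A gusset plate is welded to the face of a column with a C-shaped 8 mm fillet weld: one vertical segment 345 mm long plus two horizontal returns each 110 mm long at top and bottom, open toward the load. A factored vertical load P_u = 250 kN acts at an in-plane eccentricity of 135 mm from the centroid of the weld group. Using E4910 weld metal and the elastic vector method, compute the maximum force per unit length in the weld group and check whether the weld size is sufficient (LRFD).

f_max ≈ 909 N/mm; adequate

E49XX → F_EXX = 490 MPa.
Total weld length L_w = 565 mm. Treat welds as unit-width lines.
Centroid: x̄ = 2×110×55 / 565 = 21.42 mm from the vertical weld.
Polar moment about centroid: J = I_x + I_y = [345³/12 + 2×110×172.5²] + [345×21.42² + 2(110³/12 + 110×33.58²)] = 10600000 mm³.
Direct shear f_v = P/L_w = 250×10³ / 565 = 442.5 N/mm (vertical).
Torsion M = P·e = 250×10³ × 135 = 33750000 N·mm.
Critical point at (x, y) = (88.58, 172.5) from centroid. f_tx = M·y/J = 549.4 N/mm; f_ty = M·x/J = 282.1 N/mm.
Resultant f_max = √[f_tx² + (f_v + f_ty)²] = √[549.4² + (442.5 + 282.1)²] = 909.4 N/mm.
Capacity per unit length: φr_n = 0.75 × 0.6 × 490 × (0.707 × 8) = 1247 N/mm.
909.4 ≤ 1247 → adequate.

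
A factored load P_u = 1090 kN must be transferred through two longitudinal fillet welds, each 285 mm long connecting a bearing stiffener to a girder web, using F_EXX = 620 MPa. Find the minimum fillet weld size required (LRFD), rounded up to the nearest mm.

Total weld length L = 570 mm.
Required throat t_e = P_u / (φ × 0.6 F_EXX × L) = 1090 / (0.75 × 0.6 × 620 × 570 × 10⁻³) = 6.854 mm.
Required leg w = t_e / 0.707 = 9.695 mm → use 10 mm.

w = 10 mm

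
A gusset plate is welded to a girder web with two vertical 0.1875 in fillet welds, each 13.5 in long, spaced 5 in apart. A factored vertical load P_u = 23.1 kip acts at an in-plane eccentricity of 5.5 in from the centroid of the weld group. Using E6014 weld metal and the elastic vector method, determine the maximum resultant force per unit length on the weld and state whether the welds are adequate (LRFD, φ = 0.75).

E60XX → F_EXX = 60 ksi.
Total weld length L_w = 27 in. Treat welds as unit-width lines.
Polar moment about centroid: J = 2[d³/12 + d(b/2)²] = 2[13.5³/12 + 13.5×2.5²] = 578.8 in³.
Direct shear f_v = P/L_w = 23.1 / 27 = 0.8556 kip/in (vertical).
Torsion M = P·e = 23.1 × 5.5 = 127.05 kip·in.
Critical point at (x, y) = (2.5, 6.75) from centroid. f_tx = M·y/J = 1.482 kip/in; f_ty = M·x/J = 0.5488 kip/in.
Resultant f_max = √[f_tx² + (f_v + f_ty)²] = √[1.482² + (0.8556 + 0.5488)²] = 2.041 kip/in.
Capacity per unit length: φr_n = 0.75 × 0.6 × 60 × (0.707 × 0.1875) = 3.579 kip/in.
2.041 ≤ 3.579 → adequate.

f_max ≈ 2.04 kip/in; adequate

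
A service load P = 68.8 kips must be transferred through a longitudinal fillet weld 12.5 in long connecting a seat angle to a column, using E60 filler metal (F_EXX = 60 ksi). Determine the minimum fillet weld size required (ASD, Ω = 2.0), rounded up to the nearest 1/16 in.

w = 7/16 in

Total weld length L = 12.5 in.
Required throat t_e = P × Ω / (0.6 F_EXX × L) = 68.8 × 2.0 / (0.6 × 60 × 12.5) = 0.3058 in.
Required leg w = t_e / 0.707 = 0.4325 in → use 7/16 in.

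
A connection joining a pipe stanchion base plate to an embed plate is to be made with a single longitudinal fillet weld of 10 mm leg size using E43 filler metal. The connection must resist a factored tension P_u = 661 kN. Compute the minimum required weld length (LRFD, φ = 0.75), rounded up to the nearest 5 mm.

E43XX → F_EXX = 430 MPa.
Throat t_e = 0.707 × 10 = 7.07 mm.
φr_n = 0.75 × 0.6 × 430 × 7.07 × 10⁻³ = 1.368 kN/mm.
L_req = P_u / φr_n = 661 / 1.368 = 483.2 mm total.
Round up → use L = 485 mm.

L = 485 mm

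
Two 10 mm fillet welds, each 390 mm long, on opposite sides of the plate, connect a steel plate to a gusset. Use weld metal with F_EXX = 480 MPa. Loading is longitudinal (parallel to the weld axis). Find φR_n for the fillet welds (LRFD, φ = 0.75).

Effective throat t_e = 0.707 × 10 = 7.07 mm.
Total length L = 780 mm; A_we = 7.07 × 780 = 5515 mm².
F_nw = 0.6 F_EXX = 0.6 × 480 = 288 MPa.
φR_n = 0.75 × 288 × 5515 × 10⁻³ = 1191 kN.

φR_n ≈ 1190 kN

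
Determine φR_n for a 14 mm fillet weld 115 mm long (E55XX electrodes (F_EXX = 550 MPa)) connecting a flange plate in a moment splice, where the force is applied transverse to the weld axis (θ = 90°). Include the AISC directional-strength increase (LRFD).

φR_n ≈ 423 kN

t_e = 0.707 × 14 = 9.898 mm; A_we = 9.898 × 115 = 1138 mm².
Directional factor: 1.0 + 0.5 sin^1.5(90°) = 1.5.
F_nw = 0.6 × 550 × 1.5 = 495 MPa.
φR_n = 0.75 × 495 × 1138 × 10⁻³ = 422.6 kN.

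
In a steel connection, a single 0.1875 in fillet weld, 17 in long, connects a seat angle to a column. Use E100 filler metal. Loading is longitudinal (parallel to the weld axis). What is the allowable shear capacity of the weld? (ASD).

E100XX → F_EXX = 100 ksi.
Effective throat t_e = 0.707 × 0.1875 = 0.1326 in.
Total length L = 17 in; A_we = 0.1326 × 17 = 2.254 in².
F_nw = 0.6 F_EXX = 0.6 × 100 = 60 ksi.
R_n = 60 × 2.254 = 135.2 kip; R_n/Ω = 135.2/2.0 = 67.61 kip.

R_n/Ω ≈ 67.6 kip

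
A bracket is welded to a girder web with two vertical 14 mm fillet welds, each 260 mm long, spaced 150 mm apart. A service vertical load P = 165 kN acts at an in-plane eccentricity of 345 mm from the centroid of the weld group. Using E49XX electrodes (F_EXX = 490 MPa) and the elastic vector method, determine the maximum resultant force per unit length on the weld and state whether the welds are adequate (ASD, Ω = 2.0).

f_max ≈ 1640 N/mm; NOT adequate

Total weld length L_w = 520 mm. Treat welds as unit-width lines.
Polar moment about centroid: J = 2[d³/12 + d(b/2)²] = 2[260³/12 + 260×75²] = 5854000 mm³.
Direct shear f_v = P/L_w = 165×10³ / 520 = 317.3 N/mm (vertical).
Torsion M = P·e = 165×10³ × 345 = 56925000 N·mm.
Critical point at (x, y) = (75, 130) from centroid. f_tx = M·y/J = 1264 N/mm; f_ty = M·x/J = 729.3 N/mm.
Resultant f_max = √[f_tx² + (f_v + f_ty)²] = √[1264² + (317.3 + 729.3)²] = 1641 N/mm.
Capacity per unit length: r_n/Ω = (1/2.0) × 0.6 × 490 × (0.707 × 14) = 1455 N/mm.
1641 > 1455 → NOT adequate.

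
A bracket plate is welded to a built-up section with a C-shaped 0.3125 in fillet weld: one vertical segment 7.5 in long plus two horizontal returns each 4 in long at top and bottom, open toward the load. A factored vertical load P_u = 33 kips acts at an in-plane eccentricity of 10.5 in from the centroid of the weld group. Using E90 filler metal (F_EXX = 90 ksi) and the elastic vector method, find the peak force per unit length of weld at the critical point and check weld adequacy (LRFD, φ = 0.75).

Total weld length L_w = 15.5 in. Treat welds as unit-width lines.
Centroid: x̄ = 2×4×2 / 15.5 = 1.032 in from the vertical weld.
Polar moment about centroid: J = I_x + I_y = [7.5³/12 + 2×4×3.75²] + [7.5×1.032² + 2(4³/12 + 4×0.9677²)] = 173.8 in³.
Direct shear f_v = P/L_w = 33 / 15.5 = 2.129 kip/in (vertical).
Torsion M = P·e = 33 × 10.5 = 346.5 kip·in.
Critical point at (x, y) = (2.968, 3.75) from centroid. f_tx = M·y/J = 7.476 kip/in; f_ty = M·x/J = 5.916 kip/in.
Resultant f_max = √[f_tx² + (f_v + f_ty)²] = √[7.476² + (2.129 + 5.916)²] = 10.98 kip/in.
Capacity per unit length: φr_n = 0.75 × 0.6 × 90 × (0.707 × 0.3125) = 8.948 kip/in.
10.98 > 8.948 → NOT adequate.

f_max ≈ 11 kip/in; NOT adequate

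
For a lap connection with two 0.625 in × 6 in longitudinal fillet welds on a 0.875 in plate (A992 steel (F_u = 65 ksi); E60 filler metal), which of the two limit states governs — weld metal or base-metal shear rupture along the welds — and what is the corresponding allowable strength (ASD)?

R_n/Ω ≈ 95.4 kips (weld metal governs)

E60XX → F_EXX = 60 ksi.
t_e = 0.707 × 0.625 = 0.4419 in; L = 12 in.
Weld metal: R_n/Ω = (1/2.0) × 0.6 × 60 × 0.4419 × 12 = 95.44 kips.
Base metal (shear rupture): R_n/Ω = (1/2.0) × 0.6 × 65 × 0.875 × 12 = 204.8 kips.
Governing: weld metal.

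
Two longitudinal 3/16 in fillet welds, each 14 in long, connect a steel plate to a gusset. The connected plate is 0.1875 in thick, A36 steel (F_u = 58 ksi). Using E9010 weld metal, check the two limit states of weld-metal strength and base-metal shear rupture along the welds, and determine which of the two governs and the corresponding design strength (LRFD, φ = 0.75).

E90XX → F_EXX = 90 ksi.
t_e = 0.707 × 0.1875 = 0.1326 in; L = 28 in.
Weld metal: φR_n = 0.75 × 0.6 × 90 × 0.1326 × 28 = 150.3 kip.
Base metal (shear rupture): φR_n = 0.75 × 0.6 × 58 × 0.1875 × 28 = 137 kip.
Governing: base-metal shear rupture.

φR_n ≈ 137 kip (base-metal shear rupture governs)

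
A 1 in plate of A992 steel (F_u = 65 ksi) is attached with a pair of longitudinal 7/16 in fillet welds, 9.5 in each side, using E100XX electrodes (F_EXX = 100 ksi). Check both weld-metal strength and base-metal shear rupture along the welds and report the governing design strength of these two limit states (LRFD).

t_e = 0.707 × 0.4375 = 0.3093 in; L = 19 in.
Weld metal: φR_n = 0.75 × 0.6 × 100 × 0.3093 × 19 = 264.5 kips.
Base metal (shear rupture): φR_n = 0.75 × 0.6 × 65 × 1 × 19 = 555.8 kips.
Governing: weld metal.

φR_n ≈ 264 kips (weld metal governs)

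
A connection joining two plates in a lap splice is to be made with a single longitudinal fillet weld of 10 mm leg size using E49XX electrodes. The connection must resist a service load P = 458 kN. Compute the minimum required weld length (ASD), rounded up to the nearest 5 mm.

L = 445 mm

E49XX → F_EXX = 490 MPa.
Throat t_e = 0.707 × 10 = 7.07 mm.
r_n/Ω = (0.6 × 490 × 7.07) / 2.0 = 1039 N/mm = 1.039 kN/mm.
L_req = P / (r_n/Ω) = 458 / 1.039 = 440.7 mm total.
Round up → use L = 445 mm.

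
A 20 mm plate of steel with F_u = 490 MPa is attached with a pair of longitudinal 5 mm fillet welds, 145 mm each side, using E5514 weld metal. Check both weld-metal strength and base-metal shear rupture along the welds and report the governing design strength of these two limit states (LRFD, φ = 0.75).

φR_n ≈ 254 kN (weld metal governs)

E55XX → F_EXX = 550 MPa.
t_e = 0.707 × 5 = 3.535 mm; L = 290 mm.
Weld metal: φR_n = 0.75 × 0.6 × 550 × 3.535 × 290 × 10⁻³ = 253.7 kN.
Base metal (shear rupture): φR_n = 0.75 × 0.6 × 490 × 20 × 290 × 10⁻³ = 1279 kN.
Governing: weld metal.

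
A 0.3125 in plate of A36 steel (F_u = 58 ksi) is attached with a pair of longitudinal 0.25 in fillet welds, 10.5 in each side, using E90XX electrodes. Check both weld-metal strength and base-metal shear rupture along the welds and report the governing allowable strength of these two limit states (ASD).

R_n/Ω ≈ 100 kip (weld metal governs)

E90XX → F_EXX = 90 ksi.
t_e = 0.707 × 0.25 = 0.1767 in; L = 21 in.
Weld metal: R_n/Ω = (1/2.0) × 0.6 × 90 × 0.1767 × 21 = 100.2 kip.
Base metal (shear rupture): R_n/Ω = (1/2.0) × 0.6 × 58 × 0.3125 × 21 = 114.2 kip.
Governing: weld metal.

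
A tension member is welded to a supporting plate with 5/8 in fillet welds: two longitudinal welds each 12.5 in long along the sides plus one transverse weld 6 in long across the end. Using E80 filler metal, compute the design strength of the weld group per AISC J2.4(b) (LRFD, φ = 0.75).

φR_n ≈ 493 kip

E80XX → F_EXX = 80 ksi.
t_e = 0.707 × 0.625 = 0.4419 in.
R_nwl = 0.6 × 80 × 0.4419 × 25 = 530.2 kip (longitudinal, 2 welds).
R_nwt = 0.6 × 80 × 0.4419 × 6 = 127.3 kip (transverse, base value).
(i) R_nwl + R_nwt = 657.5 kip; (ii) 0.85 R_nwl + 1.5 R_nwt = 641.6 kip.
R_n = max = 657.5 kip [governs: (i)]; φR_n = 493.1 kip.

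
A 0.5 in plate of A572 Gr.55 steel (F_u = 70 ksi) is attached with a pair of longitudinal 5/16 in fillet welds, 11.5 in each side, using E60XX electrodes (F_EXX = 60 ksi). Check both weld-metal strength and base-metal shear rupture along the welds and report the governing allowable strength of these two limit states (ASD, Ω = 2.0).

t_e = 0.707 × 0.3125 = 0.2209 in; L = 23 in.
Weld metal: R_n/Ω = (1/2.0) × 0.6 × 60 × 0.2209 × 23 = 91.47 kips.
Base metal (shear rupture): R_n/Ω = (1/2.0) × 0.6 × 70 × 0.5 × 23 = 241.5 kips.
Governing: weld metal.

R_n/Ω ≈ 91.5 kips (weld metal governs)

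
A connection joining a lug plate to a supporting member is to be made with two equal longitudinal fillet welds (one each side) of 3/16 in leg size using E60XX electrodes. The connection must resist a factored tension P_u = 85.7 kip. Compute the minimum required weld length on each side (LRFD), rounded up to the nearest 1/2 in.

E60XX → F_EXX = 60 ksi.
Throat t_e = 0.707 × 0.1875 = 0.1326 in.
φr_n = 0.75 × 0.6 × 60 × 0.1326 = 3.579 kip/in.
L_req = P_u / φr_n = 85.7 / 3.579 = 23.94 in total.
Per side: 23.94 / 2 = 11.97 in.
Round up → use L = 12 in on each side.

L = 12 in on each side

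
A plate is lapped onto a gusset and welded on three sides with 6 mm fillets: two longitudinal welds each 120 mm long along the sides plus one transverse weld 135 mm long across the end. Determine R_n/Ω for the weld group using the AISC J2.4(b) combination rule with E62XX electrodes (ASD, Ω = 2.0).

R_n/Ω ≈ 321 kN

E62XX → F_EXX = 620 MPa.
t_e = 0.707 × 6 = 4.242 mm.
R_nwl = 0.6 × 620 × 4.242 × 240 × 10⁻³ = 378.7 kN (longitudinal, 2 welds).
R_nwt = 0.6 × 620 × 4.242 × 135 × 10⁻³ = 213 kN (transverse, base value).
(i) R_nwl + R_nwt = 591.8 kN; (ii) 0.85 R_nwl + 1.5 R_nwt = 641.5 kN.
R_n = max = 641.5 kN [governs: (ii)]; R_n/Ω = 320.7 kN.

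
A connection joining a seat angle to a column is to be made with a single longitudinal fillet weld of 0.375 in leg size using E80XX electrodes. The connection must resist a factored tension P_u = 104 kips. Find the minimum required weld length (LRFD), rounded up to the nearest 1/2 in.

L = 11 in

E80XX → F_EXX = 80 ksi.
Throat t_e = 0.707 × 0.375 = 0.2651 in.
φr_n = 0.75 × 0.6 × 80 × 0.2651 = 9.544 kips/in.
L_req = P_u / φr_n = 104 / 9.544 = 10.9 in total.
Round up → use L = 11 in.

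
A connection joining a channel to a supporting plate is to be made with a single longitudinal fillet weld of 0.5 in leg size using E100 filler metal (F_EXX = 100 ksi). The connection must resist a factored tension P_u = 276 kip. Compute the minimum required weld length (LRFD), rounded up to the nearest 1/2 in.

L = 17.5 in

Throat t_e = 0.707 × 0.5 = 0.3535 in.
φr_n = 0.75 × 0.6 × 100 × 0.3535 = 15.91 kip/in.
L_req = P_u / φr_n = 276 / 15.91 = 17.35 in total.
Round up → use L = 17.5 in.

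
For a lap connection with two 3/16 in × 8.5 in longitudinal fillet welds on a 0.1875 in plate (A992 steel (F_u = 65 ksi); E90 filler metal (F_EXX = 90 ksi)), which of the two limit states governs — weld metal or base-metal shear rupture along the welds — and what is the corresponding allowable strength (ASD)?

t_e = 0.707 × 0.1875 = 0.1326 in; L = 17 in.
Weld metal: R_n/Ω = (1/2.0) × 0.6 × 90 × 0.1326 × 17 = 60.85 kip.
Base metal (shear rupture): R_n/Ω = (1/2.0) × 0.6 × 65 × 0.1875 × 17 = 62.16 kip.
Governing: weld metal.

R_n/Ω ≈ 60.8 kip (weld metal governs)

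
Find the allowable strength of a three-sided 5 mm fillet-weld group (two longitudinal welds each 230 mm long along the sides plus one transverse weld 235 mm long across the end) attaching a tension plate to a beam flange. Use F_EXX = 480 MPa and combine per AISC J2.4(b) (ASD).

t_e = 0.707 × 5 = 3.535 mm.
R_nwl = 0.6 × 480 × 3.535 × 460 × 10⁻³ = 468.3 kN (longitudinal, 2 welds).
R_nwt = 0.6 × 480 × 3.535 × 235 × 10⁻³ = 239.2 kN (transverse, base value).
(i) R_nwl + R_nwt = 707.6 kN; (ii) 0.85 R_nwl + 1.5 R_nwt = 756.9 kN.
R_n = max = 756.9 kN [governs: (ii)]; R_n/Ω = 378.5 kN.

R_n/Ω ≈ 378 kN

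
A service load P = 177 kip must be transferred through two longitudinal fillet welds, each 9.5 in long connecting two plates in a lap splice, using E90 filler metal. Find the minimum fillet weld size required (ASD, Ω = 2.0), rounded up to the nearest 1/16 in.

w = 1/2 in

E90XX → F_EXX = 90 ksi.
Total weld length L = 19 in.
Required throat t_e = P × Ω / (0.6 F_EXX × L) = 177 × 2.0 / (0.6 × 90 × 19) = 0.345 in.
Required leg w = t_e / 0.707 = 0.488 in → use 1/2 in.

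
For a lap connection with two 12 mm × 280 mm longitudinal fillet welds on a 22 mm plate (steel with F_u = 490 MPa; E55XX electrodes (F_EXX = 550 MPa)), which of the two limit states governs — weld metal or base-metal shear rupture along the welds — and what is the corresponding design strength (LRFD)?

t_e = 0.707 × 12 = 8.484 mm; L = 560 mm.
Weld metal: φR_n = 0.75 × 0.6 × 550 × 8.484 × 560 × 10⁻³ = 1176 kN.
Base metal (shear rupture): φR_n = 0.75 × 0.6 × 490 × 22 × 560 × 10⁻³ = 2717 kN.
Governing: weld metal.

φR_n ≈ 1180 kN (weld metal governs)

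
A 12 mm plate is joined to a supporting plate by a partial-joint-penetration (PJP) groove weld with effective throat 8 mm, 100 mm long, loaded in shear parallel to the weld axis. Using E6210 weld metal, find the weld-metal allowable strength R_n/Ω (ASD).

R_n/Ω ≈ 149 kN

E62XX → F_EXX = 620 MPa.
Effective throat (given) t_e = 8 mm.
A_we = 8 × 100 = 800 mm².
F_nw = 0.6 F_EXX = 372 MPa.
R_n/Ω = (372 × 800) / 2.0 × 10⁻³ = 148.8 kN.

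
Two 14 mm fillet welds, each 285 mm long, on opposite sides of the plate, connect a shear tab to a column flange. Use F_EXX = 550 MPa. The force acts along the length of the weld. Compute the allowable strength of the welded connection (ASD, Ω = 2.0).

Effective throat t_e = 0.707 × 14 = 9.898 mm.
Total length L = 570 mm; A_we = 9.898 × 570 = 5642 mm².
F_nw = 0.6 F_EXX = 0.6 × 550 = 330 MPa.
R_n = 330 × 5642 × 10⁻³ = 1862 kN; R_n/Ω = 1862/2.0 = 930.9 kN.

R_n/Ω ≈ 931 kN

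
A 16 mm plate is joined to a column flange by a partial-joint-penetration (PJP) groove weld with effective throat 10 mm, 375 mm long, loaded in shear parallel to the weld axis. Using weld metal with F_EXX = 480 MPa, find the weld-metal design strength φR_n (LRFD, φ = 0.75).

Effective throat (given) t_e = 10 mm.
A_we = 10 × 375 = 3750 mm².
F_nw = 0.6 F_EXX = 288 MPa.
φR_n = 0.75 × 288 × 3750 × 10⁻³ = 810 kN.

φR_n ≈ 810 kN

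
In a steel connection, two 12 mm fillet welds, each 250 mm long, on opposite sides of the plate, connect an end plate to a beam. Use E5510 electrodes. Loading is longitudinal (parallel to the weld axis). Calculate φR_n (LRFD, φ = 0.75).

φR_n ≈ 1050 kN

E55XX → F_EXX = 550 MPa.
Effective throat t_e = 0.707 × 12 = 8.484 mm.
Total length L = 500 mm; A_we = 8.484 × 500 = 4242 mm².
F_nw = 0.6 F_EXX = 0.6 × 550 = 330 MPa.
φR_n = 0.75 × 330 × 4242 × 10⁻³ = 1050 kN.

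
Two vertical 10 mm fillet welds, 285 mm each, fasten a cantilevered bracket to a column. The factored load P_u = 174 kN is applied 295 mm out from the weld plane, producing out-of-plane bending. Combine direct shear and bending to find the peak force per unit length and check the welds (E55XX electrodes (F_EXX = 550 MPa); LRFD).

f_max ≈ 1920 N/mm; NOT adequate

L_w = 2 × 285 = 570 mm; section modulus (unit throat) S = 2 × L²/6 = 27080 mm².
Direct shear f_v = P/L_w = 174×10³/570 = 305.3 N/mm.
Moment M = P × e = 174×10³ × 295 = 51330000 N·mm; bending f_b = M/S = 1896 N/mm.
f_max = √(f_v² + f_b²) = √(305.3² + 1896²) = 1920 N/mm.
φr_n = 0.75 × 0.6 × 550 × (0.707 × 10) = 1750 N/mm → NOT adequate.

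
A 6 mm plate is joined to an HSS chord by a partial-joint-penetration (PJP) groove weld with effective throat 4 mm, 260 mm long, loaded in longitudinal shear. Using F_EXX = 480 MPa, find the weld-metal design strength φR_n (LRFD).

φR_n ≈ 225 kN

Effective throat (given) t_e = 4 mm.
A_we = 4 × 260 = 1040 mm².
F_nw = 0.6 F_EXX = 288 MPa.
φR_n = 0.75 × 288 × 1040 × 10⁻³ = 224.6 kN.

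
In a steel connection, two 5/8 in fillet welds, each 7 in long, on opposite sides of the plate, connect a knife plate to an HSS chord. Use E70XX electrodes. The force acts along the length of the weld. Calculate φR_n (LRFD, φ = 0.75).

φR_n ≈ 195 kip

E70XX → F_EXX = 70 ksi.
Effective throat t_e = 0.707 × 0.625 = 0.4419 in.
Total length L = 14 in; A_we = 0.4419 × 14 = 6.186 in².
F_nw = 0.6 F_EXX = 0.6 × 70 = 42 ksi.
φR_n = 0.75 × 42 × 6.186 = 194.9 kip.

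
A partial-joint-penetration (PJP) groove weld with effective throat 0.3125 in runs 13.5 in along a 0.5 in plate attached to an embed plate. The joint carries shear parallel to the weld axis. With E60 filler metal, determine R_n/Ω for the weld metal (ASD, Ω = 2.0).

R_n/Ω ≈ 75.9 kip

E60XX → F_EXX = 60 ksi.
Effective throat (given) t_e = 0.3125 in.
A_we = 0.3125 × 13.5 = 4.219 in².
F_nw = 0.6 F_EXX = 36 ksi.
R_n/Ω = (36 × 4.219) / 2.0 = 75.94 kip.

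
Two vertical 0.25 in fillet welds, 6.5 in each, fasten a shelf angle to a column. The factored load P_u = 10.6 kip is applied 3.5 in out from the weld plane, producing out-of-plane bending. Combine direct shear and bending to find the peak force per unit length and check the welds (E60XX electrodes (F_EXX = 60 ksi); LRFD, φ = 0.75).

L_w = 2 × 6.5 = 13 in; section modulus (unit throat) S = 2 × L²/6 = 14.08 in².
Direct shear f_v = P/L_w = 10.6/13 = 0.8154 kip/in.
Moment M = P × e = 10.6 × 3.5 = 37.1 kip·in; bending f_b = M/S = 2.634 kip/in.
f_max = √(f_v² + f_b²) = √(0.8154² + 2.634²) = 2.758 kip/in.
φr_n = 0.75 × 0.6 × 60 × (0.707 × 0.25) = 4.772 kip/in → adequate.

f_max ≈ 2.76 kip/in; adequate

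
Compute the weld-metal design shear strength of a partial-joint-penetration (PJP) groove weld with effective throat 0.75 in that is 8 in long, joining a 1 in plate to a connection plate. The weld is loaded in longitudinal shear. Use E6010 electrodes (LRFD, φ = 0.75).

φR_n ≈ 162 kip

E60XX → F_EXX = 60 ksi.
Effective throat (given) t_e = 0.75 in.
A_we = 0.75 × 8 = 6 in².
F_nw = 0.6 F_EXX = 36 ksi.
φR_n = 0.75 × 36 × 6 = 162 kip.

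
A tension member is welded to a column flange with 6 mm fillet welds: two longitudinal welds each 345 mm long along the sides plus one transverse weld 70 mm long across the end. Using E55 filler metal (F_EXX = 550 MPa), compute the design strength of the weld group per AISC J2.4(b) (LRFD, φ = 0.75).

t_e = 0.707 × 6 = 4.242 mm.
R_nwl = 0.6 × 550 × 4.242 × 690 × 10⁻³ = 965.9 kN (longitudinal, 2 welds).
R_nwt = 0.6 × 550 × 4.242 × 70 × 10⁻³ = 97.99 kN (transverse, base value).
(i) R_nwl + R_nwt = 1064 kN; (ii) 0.85 R_nwl + 1.5 R_nwt = 968 kN.
R_n = max = 1064 kN [governs: (i)]; φR_n = 797.9 kN.

φR_n ≈ 798 kN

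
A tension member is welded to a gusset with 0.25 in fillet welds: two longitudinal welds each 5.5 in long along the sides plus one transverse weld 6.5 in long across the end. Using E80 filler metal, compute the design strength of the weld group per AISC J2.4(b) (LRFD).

E80XX → F_EXX = 80 ksi.
t_e = 0.707 × 0.25 = 0.1767 in.
R_nwl = 0.6 × 80 × 0.1767 × 11 = 93.32 kip (longitudinal, 2 welds).
R_nwt = 0.6 × 80 × 0.1767 × 6.5 = 55.15 kip (transverse, base value).
(i) R_nwl + R_nwt = 148.5 kip; (ii) 0.85 R_nwl + 1.5 R_nwt = 162 kip.
R_n = max = 162 kip [governs: (ii)]; φR_n = 121.5 kip.

φR_n ≈ 122 kip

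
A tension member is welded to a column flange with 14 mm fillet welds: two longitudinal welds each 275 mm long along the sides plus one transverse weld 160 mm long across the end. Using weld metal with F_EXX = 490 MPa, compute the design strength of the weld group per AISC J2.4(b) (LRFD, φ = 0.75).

t_e = 0.707 × 14 = 9.898 mm.
R_nwl = 0.6 × 490 × 9.898 × 550 × 10⁻³ = 1601 kN (longitudinal, 2 welds).
R_nwt = 0.6 × 490 × 9.898 × 160 × 10⁻³ = 465.6 kN (transverse, base value).
(i) R_nwl + R_nwt = 2066 kN; (ii) 0.85 R_nwl + 1.5 R_nwt = 2059 kN.
R_n = max = 2066 kN [governs: (i)]; φR_n = 1550 kN.

φR_n ≈ 1550 kN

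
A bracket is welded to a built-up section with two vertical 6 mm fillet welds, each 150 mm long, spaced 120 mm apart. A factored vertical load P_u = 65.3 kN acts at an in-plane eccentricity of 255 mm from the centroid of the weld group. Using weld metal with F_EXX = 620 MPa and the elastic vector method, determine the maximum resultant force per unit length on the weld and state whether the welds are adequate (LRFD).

f_max ≈ 1120 N/mm; adequate

Total weld length L_w = 300 mm. Treat welds as unit-width lines.
Polar moment about centroid: J = 2[d³/12 + d(b/2)²] = 2[150³/12 + 150×60²] = 1642000 mm³.
Direct shear f_v = P/L_w = 65.3×10³ / 300 = 217.7 N/mm (vertical).
Torsion M = P·e = 65.3×10³ × 255 = 16652000 N·mm.
Critical point at (x, y) = (60, 75) from centroid. f_tx = M·y/J = 760.3 N/mm; f_ty = M·x/J = 608.3 N/mm.
Resultant f_max = √[f_tx² + (f_v + f_ty)²] = √[760.3² + (217.7 + 608.3)²] = 1123 N/mm.
Capacity per unit length: φr_n = 0.75 × 0.6 × 620 × (0.707 × 6) = 1184 N/mm.
1123 ≤ 1184 → adequate.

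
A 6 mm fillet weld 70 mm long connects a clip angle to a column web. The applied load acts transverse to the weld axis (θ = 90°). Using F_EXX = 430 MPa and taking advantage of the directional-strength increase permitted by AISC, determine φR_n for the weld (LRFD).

t_e = 0.707 × 6 = 4.242 mm; A_we = 4.242 × 70 = 296.9 mm².
Directional factor: 1.0 + 0.5 sin^1.5(90°) = 1.5.
F_nw = 0.6 × 430 × 1.5 = 387 MPa.
φR_n = 0.75 × 387 × 296.9 × 10⁻³ = 86.19 kN.

φR_n ≈ 86.2 kN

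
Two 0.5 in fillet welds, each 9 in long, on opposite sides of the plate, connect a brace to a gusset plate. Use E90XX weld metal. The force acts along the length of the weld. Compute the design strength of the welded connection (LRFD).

φR_n ≈ 258 kips

E90XX → F_EXX = 90 ksi.
Effective throat t_e = 0.707 × 0.5 = 0.3535 in.
Total length L = 18 in; A_we = 0.3535 × 18 = 6.363 in².
F_nw = 0.6 F_EXX = 0.6 × 90 = 54 ksi.
φR_n = 0.75 × 54 × 6.363 = 257.7 kips.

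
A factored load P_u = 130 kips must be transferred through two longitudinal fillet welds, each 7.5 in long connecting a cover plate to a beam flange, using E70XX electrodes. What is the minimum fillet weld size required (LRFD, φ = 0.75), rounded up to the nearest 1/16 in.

E70XX → F_EXX = 70 ksi.
Total weld length L = 15 in.
Required throat t_e = P_u / (φ × 0.6 F_EXX × L) = 130 / (0.75 × 0.6 × 70 × 15) = 0.2751 in.
Required leg w = t_e / 0.707 = 0.3892 in → use 7/16 in.

w = 7/16 in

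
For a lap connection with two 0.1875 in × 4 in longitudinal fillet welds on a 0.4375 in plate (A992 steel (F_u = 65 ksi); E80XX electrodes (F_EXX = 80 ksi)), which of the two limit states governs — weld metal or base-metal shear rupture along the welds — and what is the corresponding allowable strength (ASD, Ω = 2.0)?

t_e = 0.707 × 0.1875 = 0.1326 in; L = 8 in.
Weld metal: R_n/Ω = (1/2.0) × 0.6 × 80 × 0.1326 × 8 = 25.45 kips.
Base metal (shear rupture): R_n/Ω = (1/2.0) × 0.6 × 65 × 0.4375 × 8 = 68.25 kips.
Governing: weld metal.

R_n/Ω ≈ 25.5 kips (weld metal governs)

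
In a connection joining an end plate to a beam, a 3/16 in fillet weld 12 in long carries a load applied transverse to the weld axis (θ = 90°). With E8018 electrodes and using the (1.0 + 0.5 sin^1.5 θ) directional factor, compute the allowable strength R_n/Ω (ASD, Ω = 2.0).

R_n/Ω ≈ 57.3 kips

E80XX → F_EXX = 80 ksi.
t_e = 0.707 × 0.1875 = 0.1326 in; A_we = 0.1326 × 12 = 1.591 in².
Directional factor: 1.0 + 0.5 sin^1.5(90°) = 1.5.
F_nw = 0.6 × 80 × 1.5 = 72 ksi.
R_n/Ω = (72 × 1.591) / 2.0 = 57.27 kips.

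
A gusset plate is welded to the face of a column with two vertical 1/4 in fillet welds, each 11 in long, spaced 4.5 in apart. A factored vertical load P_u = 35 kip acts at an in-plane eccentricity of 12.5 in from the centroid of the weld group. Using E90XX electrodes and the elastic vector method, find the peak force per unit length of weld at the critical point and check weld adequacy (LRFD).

E90XX → F_EXX = 90 ksi.
Total weld length L_w = 22 in. Treat welds as unit-width lines.
Polar moment about centroid: J = 2[d³/12 + d(b/2)²] = 2[11³/12 + 11×2.25²] = 333.2 in³.
Direct shear f_v = P/L_w = 35 / 22 = 1.591 kip/in (vertical).
Torsion M = P·e = 35 × 12.5 = 437.5 kip·in.
Critical point at (x, y) = (2.25, 5.5) from centroid. f_tx = M·y/J = 7.221 kip/in; f_ty = M·x/J = 2.954 kip/in.
Resultant f_max = √[f_tx² + (f_v + f_ty)²] = √[7.221² + (1.591 + 2.954)²] = 8.533 kip/in.
Capacity per unit length: φr_n = 0.75 × 0.6 × 90 × (0.707 × 0.25) = 7.158 kip/in.
8.533 > 7.158 → NOT adequate.

f_max ≈ 8.53 kip/in; NOT adequate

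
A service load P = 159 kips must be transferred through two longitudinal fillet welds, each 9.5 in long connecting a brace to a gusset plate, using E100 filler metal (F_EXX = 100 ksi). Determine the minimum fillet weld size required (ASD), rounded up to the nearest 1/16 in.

Total weld length L = 19 in.
Required throat t_e = P × Ω / (0.6 F_EXX × L) = 159 × 2.0 / (0.6 × 100 × 19) = 0.2789 in.
Required leg w = t_e / 0.707 = 0.3946 in → use 7/16 in.

w = 7/16 in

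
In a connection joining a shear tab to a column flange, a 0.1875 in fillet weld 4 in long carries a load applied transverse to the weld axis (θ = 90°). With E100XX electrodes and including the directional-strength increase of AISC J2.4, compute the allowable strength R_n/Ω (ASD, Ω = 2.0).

E100XX → F_EXX = 100 ksi.
t_e = 0.707 × 0.1875 = 0.1326 in; A_we = 0.1326 × 4 = 0.5302 in².
Directional factor: 1.0 + 0.5 sin^1.5(90°) = 1.5.
F_nw = 0.6 × 100 × 1.5 = 90 ksi.
R_n/Ω = (90 × 0.5302) / 2.0 = 23.86 kip.

R_n/Ω ≈ 23.9 kip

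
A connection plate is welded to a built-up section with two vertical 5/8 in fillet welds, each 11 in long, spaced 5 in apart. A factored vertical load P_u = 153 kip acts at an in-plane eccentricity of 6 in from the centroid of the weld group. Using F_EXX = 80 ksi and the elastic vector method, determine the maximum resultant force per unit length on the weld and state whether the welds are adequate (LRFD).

f_max ≈ 19.4 kip/in; NOT adequate

Total weld length L_w = 22 in. Treat welds as unit-width lines.
Polar moment about centroid: J = 2[d³/12 + d(b/2)²] = 2[11³/12 + 11×2.5²] = 359.3 in³.
Direct shear f_v = P/L_w = 153 / 22 = 6.955 kip/in (vertical).
Torsion M = P·e = 153 × 6 = 918 kip·in.
Critical point at (x, y) = (2.5, 5.5) from centroid. f_tx = M·y/J = 14.05 kip/in; f_ty = M·x/J = 6.387 kip/in.
Resultant f_max = √[f_tx² + (f_v + f_ty)²] = √[14.05² + (6.955 + 6.387)²] = 19.38 kip/in.
Capacity per unit length: φr_n = 0.75 × 0.6 × 80 × (0.707 × 0.625) = 15.91 kip/in.
19.38 > 15.91 → NOT adequate.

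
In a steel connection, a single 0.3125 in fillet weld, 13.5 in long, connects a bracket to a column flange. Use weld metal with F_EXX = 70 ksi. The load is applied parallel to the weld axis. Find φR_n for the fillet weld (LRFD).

Effective throat t_e = 0.707 × 0.3125 = 0.2209 in.
Total length L = 13.5 in; A_we = 0.2209 × 13.5 = 2.983 in².
F_nw = 0.6 F_EXX = 0.6 × 70 = 42 ksi.
φR_n = 0.75 × 42 × 2.983 = 93.95 kip.

φR_n ≈ 94 kip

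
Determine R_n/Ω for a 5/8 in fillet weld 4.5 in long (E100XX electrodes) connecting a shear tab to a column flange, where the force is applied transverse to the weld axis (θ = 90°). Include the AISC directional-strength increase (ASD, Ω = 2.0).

R_n/Ω ≈ 89.5 kips

E100XX → F_EXX = 100 ksi.
t_e = 0.707 × 0.625 = 0.4419 in; A_we = 0.4419 × 4.5 = 1.988 in².
Directional factor: 1.0 + 0.5 sin^1.5(90°) = 1.5.
F_nw = 0.6 × 100 × 1.5 = 90 ksi.
R_n/Ω = (90 × 1.988) / 2.0 = 89.48 kips.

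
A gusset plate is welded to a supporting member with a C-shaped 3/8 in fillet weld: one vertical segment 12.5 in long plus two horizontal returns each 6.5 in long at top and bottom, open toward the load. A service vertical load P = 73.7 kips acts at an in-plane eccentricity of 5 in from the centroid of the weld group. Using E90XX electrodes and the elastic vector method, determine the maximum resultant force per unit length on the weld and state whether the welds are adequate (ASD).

f_max ≈ 5.94 kip/in; adequate

E90XX → F_EXX = 90 ksi.
Total weld length L_w = 25.5 in. Treat welds as unit-width lines.
Centroid: x̄ = 2×6.5×3.25 / 25.5 = 1.657 in from the vertical weld.
Polar moment about centroid: J = I_x + I_y = [12.5³/12 + 2×6.5×6.25²] + [12.5×1.657² + 2(6.5³/12 + 6.5×1.593²)] = 783.7 in³.
Direct shear f_v = P/L_w = 73.7 / 25.5 = 2.89 kip/in (vertical).
Torsion M = P·e = 73.7 × 5 = 368.5 kip·in.
Critical point at (x, y) = (4.843, 6.25) from centroid. f_tx = M·y/J = 2.939 kip/in; f_ty = M·x/J = 2.277 kip/in.
Resultant f_max = √[f_tx² + (f_v + f_ty)²] = √[2.939² + (2.89 + 2.277)²] = 5.945 kip/in.
Capacity per unit length: r_n/Ω = (1/2.0) × 0.6 × 90 × (0.707 × 0.375) = 7.158 kip/in.
5.945 ≤ 7.158 → adequate.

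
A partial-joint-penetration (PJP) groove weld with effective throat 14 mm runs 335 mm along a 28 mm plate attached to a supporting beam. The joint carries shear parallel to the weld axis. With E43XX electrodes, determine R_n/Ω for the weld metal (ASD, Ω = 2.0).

E43XX → F_EXX = 430 MPa.
Effective throat (given) t_e = 14 mm.
A_we = 14 × 335 = 4690 mm².
F_nw = 0.6 F_EXX = 258 MPa.
R_n/Ω = (258 × 4690) / 2.0 × 10⁻³ = 605 kN.

R_n/Ω ≈ 605 kN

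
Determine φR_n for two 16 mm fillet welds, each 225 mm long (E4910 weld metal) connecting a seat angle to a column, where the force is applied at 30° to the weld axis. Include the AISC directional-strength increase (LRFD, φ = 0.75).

E49XX → F_EXX = 490 MPa.
t_e = 0.707 × 16 = 11.31 mm; A_we = 11.31 × 450 = 5090 mm².
Directional factor: 1.0 + 0.5 sin^1.5(30°) = 1.177.
F_nw = 0.6 × 490 × 1.177 = 346 MPa.
φR_n = 0.75 × 346 × 5090 × 10⁻³ = 1321 kN.

φR_n ≈ 1320 kN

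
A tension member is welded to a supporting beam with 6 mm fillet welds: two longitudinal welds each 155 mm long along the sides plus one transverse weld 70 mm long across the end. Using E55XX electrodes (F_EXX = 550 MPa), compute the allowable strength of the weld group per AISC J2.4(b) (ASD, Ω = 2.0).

R_n/Ω ≈ 266 kN

t_e = 0.707 × 6 = 4.242 mm.
R_nwl = 0.6 × 550 × 4.242 × 310 × 10⁻³ = 434 kN (longitudinal, 2 welds).
R_nwt = 0.6 × 550 × 4.242 × 70 × 10⁻³ = 97.99 kN (transverse, base value).
(i) R_nwl + R_nwt = 531.9 kN; (ii) 0.85 R_nwl + 1.5 R_nwt = 515.8 kN.
R_n = max = 531.9 kN [governs: (i)]; R_n/Ω = 266 kN.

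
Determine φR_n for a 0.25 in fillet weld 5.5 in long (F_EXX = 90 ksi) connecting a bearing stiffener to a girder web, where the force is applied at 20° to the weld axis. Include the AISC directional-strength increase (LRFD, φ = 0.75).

t_e = 0.707 × 0.25 = 0.1767 in; A_we = 0.1767 × 5.5 = 0.9721 in².
Directional factor: 1.0 + 0.5 sin^1.5(20°) = 1.1.
F_nw = 0.6 × 90 × 1.1 = 59.4 ksi.
φR_n = 0.75 × 59.4 × 0.9721 = 43.31 kip.

φR_n ≈ 43.3 kip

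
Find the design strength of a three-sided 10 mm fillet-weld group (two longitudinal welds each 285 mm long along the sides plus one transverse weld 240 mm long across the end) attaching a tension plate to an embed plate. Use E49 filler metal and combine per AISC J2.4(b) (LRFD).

E49XX → F_EXX = 490 MPa.
t_e = 0.707 × 10 = 7.07 mm.
R_nwl = 0.6 × 490 × 7.07 × 570 × 10⁻³ = 1185 kN (longitudinal, 2 welds).
R_nwt = 0.6 × 490 × 7.07 × 240 × 10⁻³ = 498.9 kN (transverse, base value).
(i) R_nwl + R_nwt = 1684 kN; (ii) 0.85 R_nwl + 1.5 R_nwt = 1755 kN.
R_n = max = 1755 kN [governs: (ii)]; φR_n = 1317 kN.

φR_n ≈ 1320 kN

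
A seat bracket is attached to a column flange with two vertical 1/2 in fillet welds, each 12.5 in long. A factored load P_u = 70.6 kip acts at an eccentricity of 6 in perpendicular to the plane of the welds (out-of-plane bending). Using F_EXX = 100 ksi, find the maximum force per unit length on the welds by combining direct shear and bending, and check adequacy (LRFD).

L_w = 2 × 12.5 = 25 in; section modulus (unit throat) S = 2 × L²/6 = 52.08 in².
Direct shear f_v = P/L_w = 70.6/25 = 2.824 kip/in.
Moment M = P × e = 70.6 × 6 = 423.6 kip·in; bending f_b = M/S = 8.133 kip/in.
f_max = √(f_v² + f_b²) = √(2.824² + 8.133²) = 8.609 kip/in.
φr_n = 0.75 × 0.6 × 100 × (0.707 × 0.5) = 15.91 kip/in → adequate.

f_max ≈ 8.61 kip/in; adequate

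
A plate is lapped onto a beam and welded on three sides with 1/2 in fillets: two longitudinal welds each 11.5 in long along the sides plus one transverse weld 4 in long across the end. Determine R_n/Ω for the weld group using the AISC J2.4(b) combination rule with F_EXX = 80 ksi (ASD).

t_e = 0.707 × 0.5 = 0.3535 in.
R_nwl = 0.6 × 80 × 0.3535 × 23 = 390.3 kip (longitudinal, 2 welds).
R_nwt = 0.6 × 80 × 0.3535 × 4 = 67.87 kip (transverse, base value).
(i) R_nwl + R_nwt = 458.1 kip; (ii) 0.85 R_nwl + 1.5 R_nwt = 433.5 kip.
R_n = max = 458.1 kip [governs: (i)]; R_n/Ω = 229.1 kip.

R_n/Ω ≈ 229 kip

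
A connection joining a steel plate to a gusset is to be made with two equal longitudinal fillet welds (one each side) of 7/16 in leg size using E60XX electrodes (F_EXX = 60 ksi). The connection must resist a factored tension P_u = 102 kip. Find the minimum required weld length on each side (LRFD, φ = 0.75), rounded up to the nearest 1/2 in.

Throat t_e = 0.707 × 0.4375 = 0.3093 in.
φr_n = 0.75 × 0.6 × 60 × 0.3093 = 8.351 kip/in.
L_req = P_u / φr_n = 102 / 8.351 = 12.21 in total.
Per side: 12.21 / 2 = 6.107 in.
Round up → use L = 6.5 in on each side.

L = 6.5 in on each side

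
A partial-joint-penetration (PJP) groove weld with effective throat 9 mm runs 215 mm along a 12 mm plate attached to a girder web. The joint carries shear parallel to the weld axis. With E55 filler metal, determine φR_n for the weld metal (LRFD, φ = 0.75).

E55XX → F_EXX = 550 MPa.
Effective throat (given) t_e = 9 mm.
A_we = 9 × 215 = 1935 mm².
F_nw = 0.6 F_EXX = 330 MPa.
φR_n = 0.75 × 330 × 1935 × 10⁻³ = 478.9 kN.

φR_n ≈ 479 kN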